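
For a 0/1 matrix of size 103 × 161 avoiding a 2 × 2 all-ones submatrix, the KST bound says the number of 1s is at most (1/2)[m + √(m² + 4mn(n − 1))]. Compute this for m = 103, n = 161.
z(103, 161; 2, 2) ≤ (1/2)[103 + √(103² + 4·103·161·160)] = (1/2)[103 + √10623729] = 1681.2031

Kővári–Sós–Turán: let r_1, ..., r_103 be the row sums and z = Σ r_i the total number of 1s. Each pair of columns can share at most one row with both entries 1 (else a 2×2 all-ones block appears), so Σ_i C(r_i, 2) ≤ C(161, 2) = 12880. By convexity Σ_i C(r_i, 2) ≥ 103·C(z/103, 2) = z(z − 103)/(2·103), giving z² − 103z − 103·161·160 ≤ 0 and hence z ≤ (1/2)[103 + √(10609 + 4·2653280)] = (1/2)[103 + √10623729] ≈ (1/2)(103 + 3259.4062) = 1681.2031.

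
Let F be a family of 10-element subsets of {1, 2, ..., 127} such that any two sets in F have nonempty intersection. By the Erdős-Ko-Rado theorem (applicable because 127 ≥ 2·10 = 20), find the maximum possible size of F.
max |F| = C(126, 9) = 16466440817750

Erdős-Ko-Rado (1961): when n ≥ 2k, max |F| = C(n−1, k−1). The bound is attained by the star {A : i ∈ A} for any fixed i ∈ [n]. Here C(127−1, 10−1) = C(126, 9) = 16466440817750.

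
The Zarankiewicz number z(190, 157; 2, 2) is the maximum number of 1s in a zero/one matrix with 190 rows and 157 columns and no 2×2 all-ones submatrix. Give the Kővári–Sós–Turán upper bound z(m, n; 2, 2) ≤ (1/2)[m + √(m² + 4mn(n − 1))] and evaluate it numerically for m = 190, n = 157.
z(190, 157; 2, 2) ≤ (1/2)[190 + √(190² + 4·190·157·156)] = (1/2)[190 + √18650020] = 2254.2834

Kővári–Sós–Turán: let r_1, ..., r_190 be the row sums and z = Σ r_i the total number of 1s. Each pair of columns can share at most one row with both entries 1 (else a 2×2 all-ones block appears), so Σ_i C(r_i, 2) ≤ C(157, 2) = 12246. By convexity Σ_i C(r_i, 2) ≥ 190·C(z/190, 2) = z(z − 190)/(2·190), giving z² − 190z − 190·157·156 ≤ 0 and hence z ≤ (1/2)[190 + √(36100 + 4·4653480)] = (1/2)[190 + √18650020] ≈ (1/2)(190 + 4318.5669) = 2254.2834.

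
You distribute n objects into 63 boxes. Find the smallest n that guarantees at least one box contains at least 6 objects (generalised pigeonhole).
n = (6 − 1)·63 + 1 = 316

By the generalised pigeonhole principle, to guarantee some box contains ≥ r objects we need more than (r − 1) · k objects total. Threshold: n = (r − 1) · k + 1. With r = 6 and k = 63: n = 5 · 63 + 1 = 315 + 1 = 316. For n = 315 = 5 · 63, we can put exactly 5 objects in every box, avoiding 6 in any single one — so 316 is tight.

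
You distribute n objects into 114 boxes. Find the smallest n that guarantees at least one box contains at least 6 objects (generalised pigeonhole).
n = (6 − 1)·114 + 1 = 571

By the generalised pigeonhole principle, to guarantee some box contains ≥ r objects we need more than (r − 1) · k objects total. Threshold: n = (r − 1) · k + 1. With r = 6 and k = 114: n = 5 · 114 + 1 = 570 + 1 = 571. For n = 570 = 5 · 114, we can put exactly 5 objects in every box, avoiding 6 in any single one — so 571 is tight.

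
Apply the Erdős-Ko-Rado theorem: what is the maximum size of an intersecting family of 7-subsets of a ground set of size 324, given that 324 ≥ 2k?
max |F| = C(323, 6) = 1505215602352

Erdős-Ko-Rado (1961): when n ≥ 2k, max |F| = C(n−1, k−1). The bound is attained by the star {A : i ∈ A} for any fixed i ∈ [n]. Here C(324−1, 7−1) = C(323, 6) = 1505215602352.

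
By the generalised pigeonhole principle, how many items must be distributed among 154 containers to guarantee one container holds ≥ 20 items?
n = (20 − 1)·154 + 1 = 2927

By the generalised pigeonhole principle, to guarantee some box contains ≥ r objects we need more than (r − 1) · k objects total. Threshold: n = (r − 1) · k + 1. With r = 20 and k = 154: n = 19 · 154 + 1 = 2926 + 1 = 2927. For n = 2926 = 19 · 154, we can put exactly 19 objects in every box, avoiding 20 in any single one — so 2927 is tight.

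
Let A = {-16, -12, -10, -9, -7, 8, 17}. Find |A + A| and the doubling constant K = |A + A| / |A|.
K = |A + A| / |A| = 26/7

Enumerate A + A = {a + b : a, b ∈ A}. With |A| = 7, there are |A|^2 = 49 ordered sum pairs; collecting distinct values, A + A = {-32, -28, -26, -25, -24, -23, -22, -21, -20, -19, -18, -17, -16, -14, -8, -4, -2, -1, 1, 5, 7, 8, 10, 16, 25, 34}, so |A + A| = 26. Thus K = 26/7. For comparison, the minimum possible |A + A| over all 7-element sets is 2·7 − 1 = 13 (so min K = 13/7), attained only by arithmetic progressions.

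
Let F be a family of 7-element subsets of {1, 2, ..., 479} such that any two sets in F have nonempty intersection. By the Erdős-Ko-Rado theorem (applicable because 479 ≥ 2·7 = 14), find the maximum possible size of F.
max |F| = C(478, 6) = 16052911963935

Erdős-Ko-Rado (1961): when n ≥ 2k, max |F| = C(n−1, k−1). The bound is attained by the star {A : i ∈ A} for any fixed i ∈ [n]. Here C(479−1, 7−1) = C(478, 6) = 16052911963935.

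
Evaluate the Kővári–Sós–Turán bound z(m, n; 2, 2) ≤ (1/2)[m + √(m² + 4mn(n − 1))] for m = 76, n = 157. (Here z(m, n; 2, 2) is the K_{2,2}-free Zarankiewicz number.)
z(76, 157; 2, 2) ≤ (1/2)[76 + √(76² + 4·76·157·156)] = (1/2)[76 + √7451344] = 1402.8575

Kővári–Sós–Turán: let r_1, ..., r_76 be the row sums and z = Σ r_i the total number of 1s. Each pair of columns can share at most one row with both entries 1 (else a 2×2 all-ones block appears), so Σ_i C(r_i, 2) ≤ C(157, 2) = 12246. By convexity Σ_i C(r_i, 2) ≥ 76·C(z/76, 2) = z(z − 76)/(2·76), giving z² − 76z − 76·157·156 ≤ 0 and hence z ≤ (1/2)[76 + √(5776 + 4·1861392)] = (1/2)[76 + √7451344] ≈ (1/2)(76 + 2729.715) = 1402.8575.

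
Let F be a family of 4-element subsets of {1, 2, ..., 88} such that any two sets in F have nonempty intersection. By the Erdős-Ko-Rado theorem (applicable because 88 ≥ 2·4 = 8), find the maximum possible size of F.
max |F| = C(87, 3) = 105995

The Erdős-Ko-Rado theorem states: for n ≥ 2k, an intersecting family of k-subsets of an n-element set has size at most C(n − 1, k − 1), with equality for 'star' families {A ⊆ [n] : |A| = k, i ∈ A} (fix an element i). For n = 88, k = 4: C(87, 3) = 105995.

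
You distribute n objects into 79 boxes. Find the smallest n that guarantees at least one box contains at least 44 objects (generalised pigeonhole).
n = (44 − 1)·79 + 1 = 3398

By the generalised pigeonhole principle, to guarantee some box contains ≥ r objects we need more than (r − 1) · k objects total. Threshold: n = (r − 1) · k + 1. With r = 44 and k = 79: n = 43 · 79 + 1 = 3397 + 1 = 3398. For n = 3397 = 43 · 79, we can put exactly 43 objects in every box, avoiding 44 in any single one — so 3398 is tight.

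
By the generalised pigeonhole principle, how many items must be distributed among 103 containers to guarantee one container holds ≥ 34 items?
n = (34 − 1)·103 + 1 = 3400

By the generalised pigeonhole principle, to guarantee some box contains ≥ r objects we need more than (r − 1) · k objects total. Threshold: n = (r − 1) · k + 1. With r = 34 and k = 103: n = 33 · 103 + 1 = 3399 + 1 = 3400. For n = 3399 = 33 · 103, we can put exactly 33 objects in every box, avoiding 34 in any single one — so 3400 is tight.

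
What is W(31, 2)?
W(31, 2) = 31 + 1 = 32

A 2-term AP is any pair of integers, so a monochromatic 2-AP exists iff some colour is used at least twice. With 31 colours, the colouring i ↦ i on {1, ..., 31} uses each colour once, avoiding any monochromatic pair, so W(31, 2) > 31. For {1, ..., 32}, pigeonhole forces two integers of the same colour, which form a monochromatic 2-AP. Hence W(31, 2) = 32.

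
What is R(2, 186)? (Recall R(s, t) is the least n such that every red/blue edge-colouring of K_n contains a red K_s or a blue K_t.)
R(2, 186) = 186

R(2, k) = k for all k ≥ 2: in a 2-colouring of K_k, either some edge is red (a red K_2) or all edges are blue (a blue K_k). And K_{185} coloured all-blue has no blue K_186, so R(2, 186) > 185. Hence R(2, 186) = 186.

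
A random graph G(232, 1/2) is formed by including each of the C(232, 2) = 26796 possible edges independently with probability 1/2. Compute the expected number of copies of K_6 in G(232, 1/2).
E[# K_6] = C(232, 6) · (1/2)^C(6, 2) = 202904412172 / 2^15 = 50726103043/8192 ≈ 6192151.250366

For each 6-subset S of vertices (there are C(232, 6) = 202904412172 such S), let X_S = 1 if S induces a K_6 (all C(6, 2) = 15 edges present). Then P(X_S = 1) = (1/2)^15 = 1/32768. By linearity of expectation, E[# K_6] = C(232, 6) · (1/2)^15 = 202904412172 / 32768 = 50726103043/8192 ≈ 6192151.250366.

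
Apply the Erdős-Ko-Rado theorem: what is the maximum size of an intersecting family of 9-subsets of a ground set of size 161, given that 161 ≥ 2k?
max |F| = C(160, 8) = 8917061687820

Erdős-Ko-Rado (1961): when n ≥ 2k, max |F| = C(n−1, k−1). The bound is attained by the star {A : i ∈ A} for any fixed i ∈ [n]. Here C(161−1, 9−1) = C(160, 8) = 8917061687820.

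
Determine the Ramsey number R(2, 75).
R(2, 75) = 75

R(2, k) = k for all k ≥ 2: in a 2-colouring of K_k, either some edge is red (a red K_2) or all edges are blue (a blue K_k). And K_{74} coloured all-blue has no blue K_75, so R(2, 75) > 74. Hence R(2, 75) = 75.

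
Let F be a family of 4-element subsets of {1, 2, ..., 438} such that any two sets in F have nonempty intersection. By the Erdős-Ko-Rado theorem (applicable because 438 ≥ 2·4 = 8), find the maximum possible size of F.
max |F| = C(437, 3) = 13813570

The Erdős-Ko-Rado theorem states: for n ≥ 2k, an intersecting family of k-subsets of an n-element set has size at most C(n − 1, k − 1), with equality for 'star' families {A ⊆ [n] : |A| = k, i ∈ A} (fix an element i). For n = 438, k = 4: C(437, 3) = 13813570.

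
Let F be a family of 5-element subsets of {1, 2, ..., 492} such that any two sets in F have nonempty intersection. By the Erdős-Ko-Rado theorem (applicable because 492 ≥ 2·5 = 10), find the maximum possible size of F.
max |F| = C(491, 4) = 2392186370

Erdős-Ko-Rado (1961): when n ≥ 2k, max |F| = C(n−1, k−1). The bound is attained by the star {A : i ∈ A} for any fixed i ∈ [n]. Here C(492−1, 5−1) = C(491, 4) = 2392186370.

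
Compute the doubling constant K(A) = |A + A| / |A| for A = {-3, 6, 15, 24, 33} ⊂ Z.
K = |A + A| / |A| = 9/5

Enumerate A + A = {a + b : a, b ∈ A}. With |A| = 5, there are |A|^2 = 25 ordered sum pairs; collecting distinct values, A + A = {-6, 3, 12, 21, 30, 39, 48, 57, 66}, so |A + A| = 9. Thus K = 9/5. Here |A + A| = 2|A| − 1 = 9, the minimum possible — so K = 9/5 is minimal, which holds iff A is an arithmetic progression.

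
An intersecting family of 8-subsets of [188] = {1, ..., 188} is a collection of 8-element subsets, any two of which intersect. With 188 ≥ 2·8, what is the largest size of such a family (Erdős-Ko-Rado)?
max |F| = C(187, 7) = 1416167483302

The Erdős-Ko-Rado theorem states: for n ≥ 2k, an intersecting family of k-subsets of an n-element set has size at most C(n − 1, k − 1), with equality for 'star' families {A ⊆ [n] : |A| = k, i ∈ A} (fix an element i). For n = 188, k = 8: C(187, 7) = 1416167483302.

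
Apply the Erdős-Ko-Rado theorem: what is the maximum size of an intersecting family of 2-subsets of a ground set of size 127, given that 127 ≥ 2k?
max |F| = C(126, 1) = 126

The Erdős-Ko-Rado theorem states: for n ≥ 2k, an intersecting family of k-subsets of an n-element set has size at most C(n − 1, k − 1), with equality for 'star' families {A ⊆ [n] : |A| = k, i ∈ A} (fix an element i). For n = 127, k = 2: C(126, 1) = 126.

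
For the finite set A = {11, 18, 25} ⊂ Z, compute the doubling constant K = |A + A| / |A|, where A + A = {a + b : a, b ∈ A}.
K = |A + A| / |A| = 5/3

Enumerate A + A = {a + b : a, b ∈ A}. With |A| = 3, there are |A|^2 = 9 ordered sum pairs; collecting distinct values, A + A = {22, 29, 36, 43, 50}, so |A + A| = 5. Thus K = 5/3. Here |A + A| = 2|A| − 1 = 5, the minimum possible — so K = 5/3 is minimal, which holds iff A is an arithmetic progression.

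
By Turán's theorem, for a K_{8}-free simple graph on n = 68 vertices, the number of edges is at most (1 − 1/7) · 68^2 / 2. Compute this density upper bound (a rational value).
Turán density bound = (6/7) · 68^2/2 = 13872/7 ≈ 1981.7143

Turán's theorem: ex(n, K_{r+1}) is achieved by the complete r-partite Turán graph T(n, r) with parts as balanced as possible, and is at most (1 − 1/r) · n^2/2. For r = 7, n = 68: the density bound is (6/7) · 4624/2 = 13872/7 ≈ 1981.7143. The integer-valued extremum is e(T(68, 7)) = 1981, which is strictly less than the density bound 13872/7 since 7 ∤ 68 (the parts of T(68, 7) cannot all be equal).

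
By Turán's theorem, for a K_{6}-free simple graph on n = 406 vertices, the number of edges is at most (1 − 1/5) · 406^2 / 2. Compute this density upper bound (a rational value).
Turán density bound = (4/5) · 406^2/2 = 329672/5 ≈ 65934.4

Turán's theorem: ex(n, K_{r+1}) is achieved by the complete r-partite Turán graph T(n, r) with parts as balanced as possible, and is at most (1 − 1/r) · n^2/2. For r = 5, n = 406: the density bound is (4/5) · 164836/2 = 329672/5 ≈ 65934.4. The integer-valued extremum is e(T(406, 5)) = 65934, which is strictly less than the density bound 329672/5 since 5 ∤ 406 (the parts of T(406, 5) cannot all be equal).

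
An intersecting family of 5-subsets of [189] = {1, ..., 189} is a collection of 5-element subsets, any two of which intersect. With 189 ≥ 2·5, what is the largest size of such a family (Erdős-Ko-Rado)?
max |F| = C(188, 4) = 50404915

The Erdős-Ko-Rado theorem states: for n ≥ 2k, an intersecting family of k-subsets of an n-element set has size at most C(n − 1, k − 1), with equality for 'star' families {A ⊆ [n] : |A| = k, i ∈ A} (fix an element i). For n = 189, k = 5: C(188, 4) = 50404915.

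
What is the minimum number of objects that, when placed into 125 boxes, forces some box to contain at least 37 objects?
n = (37 − 1)·125 + 1 = 4501

By the generalised pigeonhole principle, to guarantee some box contains ≥ r objects we need more than (r − 1) · k objects total. Threshold: n = (r − 1) · k + 1. With r = 37 and k = 125: n = 36 · 125 + 1 = 4500 + 1 = 4501. For n = 4500 = 36 · 125, we can put exactly 36 objects in every box, avoiding 37 in any single one — so 4501 is tight.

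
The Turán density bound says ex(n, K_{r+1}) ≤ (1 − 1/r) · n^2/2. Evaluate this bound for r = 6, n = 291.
Turán density bound = (5/6) · 291^2/2 = 141135/4 ≈ 35283.75

Turán's theorem: ex(n, K_{r+1}) is achieved by the complete r-partite Turán graph T(n, r) with parts as balanced as possible, and is at most (1 − 1/r) · n^2/2. For r = 6, n = 291: the density bound is (5/6) · 84681/2 = 141135/4 ≈ 35283.75. The integer-valued extremum is e(T(291, 6)) = 35283, which is strictly less than the density bound 141135/4 since 6 ∤ 291 (the parts of T(291, 6) cannot all be equal).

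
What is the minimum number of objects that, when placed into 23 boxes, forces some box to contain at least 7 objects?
n = (7 − 1)·23 + 1 = 139

By the generalised pigeonhole principle, to guarantee some box contains ≥ r objects we need more than (r − 1) · k objects total. Threshold: n = (r − 1) · k + 1. With r = 7 and k = 23: n = 6 · 23 + 1 = 138 + 1 = 139. For n = 138 = 6 · 23, we can put exactly 6 objects in every box, avoiding 7 in any single one — so 139 is tight.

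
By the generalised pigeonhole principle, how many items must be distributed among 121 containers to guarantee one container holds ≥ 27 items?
n = (27 − 1)·121 + 1 = 3147

By the generalised pigeonhole principle, to guarantee some box contains ≥ r objects we need more than (r − 1) · k objects total. Threshold: n = (r − 1) · k + 1. With r = 27 and k = 121: n = 26 · 121 + 1 = 3146 + 1 = 3147. For n = 3146 = 26 · 121, we can put exactly 26 objects in every box, avoiding 27 in any single one — so 3147 is tight.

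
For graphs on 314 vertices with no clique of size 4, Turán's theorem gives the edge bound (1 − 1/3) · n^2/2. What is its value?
Turán density bound = (2/3) · 314^2/2 = 98596/3 ≈ 32865.3333

Turán's theorem: ex(n, K_{r+1}) is achieved by the complete r-partite Turán graph T(n, r) with parts as balanced as possible, and is at most (1 − 1/r) · n^2/2. For r = 3, n = 314: the density bound is (2/3) · 98596/2 = 98596/3 ≈ 32865.3333. The integer-valued extremum is e(T(314, 3)) = 32865, which is strictly less than the density bound 98596/3 since 3 ∤ 314 (the parts of T(314, 3) cannot all be equal).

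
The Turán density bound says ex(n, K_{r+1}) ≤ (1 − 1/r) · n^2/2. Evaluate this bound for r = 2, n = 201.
Turán density bound = (1/2) · 201^2/2 = 40401/4 ≈ 10100.25

Turán's theorem: ex(n, K_{r+1}) is achieved by the complete r-partite Turán graph T(n, r) with parts as balanced as possible, and is at most (1 − 1/r) · n^2/2. For r = 2, n = 201: the density bound is (1/2) · 40401/2 = 40401/4 ≈ 10100.25. The integer-valued extremum is e(T(201, 2)) = 10100, which is strictly less than the density bound 40401/4 since 2 ∤ 201 (the parts of T(201, 2) cannot all be equal).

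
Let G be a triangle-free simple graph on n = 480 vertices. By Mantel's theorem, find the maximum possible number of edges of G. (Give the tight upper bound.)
ex(480, K_3) = ⌊480^2/4⌋ = 57600

Mantel (1907): a triangle-free graph on n vertices has at most ⌊n^2/4⌋ edges, with equality for the complete bipartite graph K_{⌊n/2⌋, ⌈n/2⌉}. For n = 480: ⌊480^2/4⌋ = ⌊230400/4⌋ = 57600. The extremal graph is K_{240, 240}, which has 240·240 = 57600 edges.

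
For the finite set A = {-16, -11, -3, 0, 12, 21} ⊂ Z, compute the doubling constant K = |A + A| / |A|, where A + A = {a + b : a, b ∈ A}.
K = |A + A| / |A| = 21/6 = 7/2

Enumerate A + A = {a + b : a, b ∈ A}. With |A| = 6, there are |A|^2 = 36 ordered sum pairs; collecting distinct values, A + A = {-32, -27, -22, -19, -16, -14, -11, -6, -4, -3, 0, 1, 5, 9, 10, 12, 18, 21, 24, 33, 42}, so |A + A| = 21. Thus K = 21/6 = 7/2. For comparison, the minimum possible |A + A| over all 6-element sets is 2·6 − 1 = 11 (so min K = 11/6), attained only by arithmetic progressions.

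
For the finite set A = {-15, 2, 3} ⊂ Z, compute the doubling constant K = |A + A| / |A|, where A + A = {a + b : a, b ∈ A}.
K = |A + A| / |A| = 6/3 = 2

Enumerate A + A = {a + b : a, b ∈ A}. With |A| = 3, there are |A|^2 = 9 ordered sum pairs; collecting distinct values, A + A = {-30, -13, -12, 4, 5, 6}, so |A + A| = 6. Thus K = 6/3 = 2. For comparison, the minimum possible |A + A| over all 3-element sets is 2·3 − 1 = 5 (so min K = 5/3), attained only by arithmetic progressions.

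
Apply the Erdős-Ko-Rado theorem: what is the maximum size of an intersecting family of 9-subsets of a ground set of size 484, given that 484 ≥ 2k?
max |F| = C(483, 8) = 69302468016614196

The Erdős-Ko-Rado theorem states: for n ≥ 2k, an intersecting family of k-subsets of an n-element set has size at most C(n − 1, k − 1), with equality for 'star' families {A ⊆ [n] : |A| = k, i ∈ A} (fix an element i). For n = 484, k = 9: C(483, 8) = 69302468016614196.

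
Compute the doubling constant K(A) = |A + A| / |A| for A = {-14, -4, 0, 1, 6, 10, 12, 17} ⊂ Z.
K = |A + A| / |A| = 29/8

Enumerate A + A = {a + b : a, b ∈ A}. With |A| = 8, there are |A|^2 = 64 ordered sum pairs; collecting distinct values, A + A = {-28, -18, -14, -13, -8, -4, -3, -2, 0, 1, 2, 3, 6, 7, 8, 10, 11, 12, 13, 16, 17, 18, 20, 22, 23, 24, 27, 29, 34}, so |A + A| = 29. Thus K = 29/8. For comparison, the minimum possible |A + A| over all 8-element sets is 2·8 − 1 = 15 (so min K = 15/8), attained only by arithmetic progressions.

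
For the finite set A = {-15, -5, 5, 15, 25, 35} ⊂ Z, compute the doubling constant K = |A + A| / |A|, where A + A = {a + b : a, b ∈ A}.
K = |A + A| / |A| = 11/6

Enumerate A + A = {a + b : a, b ∈ A}. With |A| = 6, there are |A|^2 = 36 ordered sum pairs; collecting distinct values, A + A = {-30, -20, -10, 0, 10, 20, 30, 40, 50, 60, 70}, so |A + A| = 11. Thus K = 11/6. Here |A + A| = 2|A| − 1 = 11, the minimum possible — so K = 11/6 is minimal, which holds iff A is an arithmetic progression.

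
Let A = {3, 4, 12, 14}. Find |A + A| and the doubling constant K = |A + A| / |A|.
K = |A + A| / |A| = 10/4 = 5/2

Enumerate A + A = {a + b : a, b ∈ A}. With |A| = 4, there are |A|^2 = 16 ordered sum pairs; collecting distinct values, A + A = {6, 7, 8, 15, 16, 17, 18, 24, 26, 28}, so |A + A| = 10. Thus K = 10/4 = 5/2. For comparison, the minimum possible |A + A| over all 4-element sets is 2·4 − 1 = 7 (so min K = 7/4), attained only by arithmetic progressions.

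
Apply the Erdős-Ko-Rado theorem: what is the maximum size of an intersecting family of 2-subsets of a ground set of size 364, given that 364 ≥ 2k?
max |F| = C(363, 1) = 363

The Erdős-Ko-Rado theorem states: for n ≥ 2k, an intersecting family of k-subsets of an n-element set has size at most C(n − 1, k − 1), with equality for 'star' families {A ⊆ [n] : |A| = k, i ∈ A} (fix an element i). For n = 364, k = 2: C(363, 1) = 363.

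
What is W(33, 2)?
W(33, 2) = 33 + 1 = 34

A 2-term AP is any pair of integers, so a monochromatic 2-AP exists iff some colour is used at least twice. With 33 colours, the colouring i ↦ i on {1, ..., 33} uses each colour once, avoiding any monochromatic pair, so W(33, 2) > 33. For {1, ..., 34}, pigeonhole forces two integers of the same colour, which form a monochromatic 2-AP. Hence W(33, 2) = 34.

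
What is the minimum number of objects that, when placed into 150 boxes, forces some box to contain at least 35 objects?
n = (35 − 1)·150 + 1 = 5101

By the generalised pigeonhole principle, to guarantee some box contains ≥ r objects we need more than (r − 1) · k objects total. Threshold: n = (r − 1) · k + 1. With r = 35 and k = 150: n = 34 · 150 + 1 = 5100 + 1 = 5101. For n = 5100 = 34 · 150, we can put exactly 34 objects in every box, avoiding 35 in any single one — so 5101 is tight.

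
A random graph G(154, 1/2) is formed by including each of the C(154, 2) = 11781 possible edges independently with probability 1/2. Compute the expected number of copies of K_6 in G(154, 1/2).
E[# K_6] = C(154, 6) · (1/2)^C(6, 2) = 16787178870 / 2^15 = 8393589435/16384 ≈ 512304.042664

For each 6-subset S of vertices (there are C(154, 6) = 16787178870 such S), let X_S = 1 if S induces a K_6 (all C(6, 2) = 15 edges present). Then P(X_S = 1) = (1/2)^15 = 1/32768. By linearity of expectation, E[# K_6] = C(154, 6) · (1/2)^15 = 16787178870 / 32768 = 8393589435/16384 ≈ 512304.042664.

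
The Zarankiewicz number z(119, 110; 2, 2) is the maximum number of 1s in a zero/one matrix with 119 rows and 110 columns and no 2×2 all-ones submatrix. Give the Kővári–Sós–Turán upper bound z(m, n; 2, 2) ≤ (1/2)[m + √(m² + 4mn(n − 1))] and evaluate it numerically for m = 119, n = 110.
z(119, 110; 2, 2) ≤ (1/2)[119 + √(119² + 4·119·110·109)] = (1/2)[119 + √5721401] = 1255.4725

Kővári–Sós–Turán: let r_1, ..., r_119 be the row sums and z = Σ r_i the total number of 1s. Each pair of columns can share at most one row with both entries 1 (else a 2×2 all-ones block appears), so Σ_i C(r_i, 2) ≤ C(110, 2) = 5995. By convexity Σ_i C(r_i, 2) ≥ 119·C(z/119, 2) = z(z − 119)/(2·119), giving z² − 119z − 119·110·109 ≤ 0 and hence z ≤ (1/2)[119 + √(14161 + 4·1426810)] = (1/2)[119 + √5721401] ≈ (1/2)(119 + 2391.945) = 1255.4725.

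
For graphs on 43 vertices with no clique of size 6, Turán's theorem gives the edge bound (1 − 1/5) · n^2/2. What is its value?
Turán density bound = (4/5) · 43^2/2 = 3698/5 ≈ 739.6

Turán's theorem: ex(n, K_{r+1}) is achieved by the complete r-partite Turán graph T(n, r) with parts as balanced as possible, and is at most (1 − 1/r) · n^2/2. For r = 5, n = 43: the density bound is (4/5) · 1849/2 = 3698/5 ≈ 739.6. The integer-valued extremum is e(T(43, 5)) = 739, which is strictly less than the density bound 3698/5 since 5 ∤ 43 (the parts of T(43, 5) cannot all be equal).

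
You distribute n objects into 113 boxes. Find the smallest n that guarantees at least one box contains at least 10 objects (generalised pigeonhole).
n = (10 − 1)·113 + 1 = 1018

By the generalised pigeonhole principle, to guarantee some box contains ≥ r objects we need more than (r − 1) · k objects total. Threshold: n = (r − 1) · k + 1. With r = 10 and k = 113: n = 9 · 113 + 1 = 1017 + 1 = 1018. For n = 1017 = 9 · 113, we can put exactly 9 objects in every box, avoiding 10 in any single one — so 1018 is tight.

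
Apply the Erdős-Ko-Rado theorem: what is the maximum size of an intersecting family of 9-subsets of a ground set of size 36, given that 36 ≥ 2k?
max |F| = C(35, 8) = 23535820

Erdős-Ko-Rado (1961): when n ≥ 2k, max |F| = C(n−1, k−1). The bound is attained by the star {A : i ∈ A} for any fixed i ∈ [n]. Here C(36−1, 9−1) = C(35, 8) = 23535820.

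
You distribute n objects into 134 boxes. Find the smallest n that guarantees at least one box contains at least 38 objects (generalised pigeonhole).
n = (38 − 1)·134 + 1 = 4959

By the generalised pigeonhole principle, to guarantee some box contains ≥ r objects we need more than (r − 1) · k objects total. Threshold: n = (r − 1) · k + 1. With r = 38 and k = 134: n = 37 · 134 + 1 = 4958 + 1 = 4959. For n = 4958 = 37 · 134, we can put exactly 37 objects in every box, avoiding 38 in any single one — so 4959 is tight.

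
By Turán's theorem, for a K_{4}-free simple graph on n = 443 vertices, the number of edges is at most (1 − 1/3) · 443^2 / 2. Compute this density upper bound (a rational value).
Turán density bound = (2/3) · 443^2/2 = 196249/3 ≈ 65416.3333

Turán's theorem: ex(n, K_{r+1}) is achieved by the complete r-partite Turán graph T(n, r) with parts as balanced as possible, and is at most (1 − 1/r) · n^2/2. For r = 3, n = 443: the density bound is (2/3) · 196249/2 = 196249/3 ≈ 65416.3333. The integer-valued extremum is e(T(443, 3)) = 65416, which is strictly less than the density bound 196249/3 since 3 ∤ 443 (the parts of T(443, 3) cannot all be equal).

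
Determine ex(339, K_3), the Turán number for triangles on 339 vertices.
ex(339, K_3) = ⌊339^2/4⌋ = 28730

Mantel (1907): a triangle-free graph on n vertices has at most ⌊n^2/4⌋ edges, with equality for the complete bipartite graph K_{⌊n/2⌋, ⌈n/2⌉}. For n = 339: ⌊339^2/4⌋ = ⌊114921/4⌋ = 28730. The extremal graph is K_{169, 170}, which has 169·170 = 28730 edges.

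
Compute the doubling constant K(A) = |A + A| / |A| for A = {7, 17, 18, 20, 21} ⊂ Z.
K = |A + A| / |A| = 14/5

Enumerate A + A = {a + b : a, b ∈ A}. With |A| = 5, there are |A|^2 = 25 ordered sum pairs; collecting distinct values, A + A = {14, 24, 25, 27, 28, 34, 35, 36, 37, 38, 39, 40, 41, 42}, so |A + A| = 14. Thus K = 14/5. For comparison, the minimum possible |A + A| over all 5-element sets is 2·5 − 1 = 9 (so min K = 9/5), attained only by arithmetic progressions.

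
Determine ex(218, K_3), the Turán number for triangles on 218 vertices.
ex(218, K_3) = ⌊218^2/4⌋ = 11881

Mantel (1907): a triangle-free graph on n vertices has at most ⌊n^2/4⌋ edges, with equality for the complete bipartite graph K_{⌊n/2⌋, ⌈n/2⌉}. For n = 218: ⌊218^2/4⌋ = ⌊47524/4⌋ = 11881. The extremal graph is K_{109, 109}, which has 109·109 = 11881 edges.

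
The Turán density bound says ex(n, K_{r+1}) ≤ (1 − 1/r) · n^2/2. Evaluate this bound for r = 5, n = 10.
Turán density bound = (4/5) · 10^2/2 = 40

Turán's theorem: ex(n, K_{r+1}) is achieved by the complete r-partite Turán graph T(n, r) with parts as balanced as possible, and is at most (1 − 1/r) · n^2/2. For r = 5, n = 10: the density bound is (4/5) · 100/2 = 40. Since 5 ∣ 10, the Turán graph T(10, 5) has parts of equal size 2, and its edge count e(T(10, 5)) = 40 attains the density bound exactly.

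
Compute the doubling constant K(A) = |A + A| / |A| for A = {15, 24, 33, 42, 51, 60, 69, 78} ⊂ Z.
K = |A + A| / |A| = 15/8

Enumerate A + A = {a + b : a, b ∈ A}. With |A| = 8, there are |A|^2 = 64 ordered sum pairs; collecting distinct values, A + A = {30, 39, 48, 57, 66, 75, 84, 93, 102, 111, 120, 129, 138, 147, 156}, so |A + A| = 15. Thus K = 15/8. Here |A + A| = 2|A| − 1 = 15, the minimum possible — so K = 15/8 is minimal, which holds iff A is an arithmetic progression.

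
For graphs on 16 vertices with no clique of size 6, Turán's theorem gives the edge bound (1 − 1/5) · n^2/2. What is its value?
Turán density bound = (4/5) · 16^2/2 = 512/5 ≈ 102.4

Turán's theorem: ex(n, K_{r+1}) is achieved by the complete r-partite Turán graph T(n, r) with parts as balanced as possible, and is at most (1 − 1/r) · n^2/2. For r = 5, n = 16: the density bound is (4/5) · 256/2 = 512/5 ≈ 102.4. The integer-valued extremum is e(T(16, 5)) = 102, which is strictly less than the density bound 512/5 since 5 ∤ 16 (the parts of T(16, 5) cannot all be equal).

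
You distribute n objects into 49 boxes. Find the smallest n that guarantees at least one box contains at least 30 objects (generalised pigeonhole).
n = (30 − 1)·49 + 1 = 1422

By the generalised pigeonhole principle, to guarantee some box contains ≥ r objects we need more than (r − 1) · k objects total. Threshold: n = (r − 1) · k + 1. With r = 30 and k = 49: n = 29 · 49 + 1 = 1421 + 1 = 1422. For n = 1421 = 29 · 49, we can put exactly 29 objects in every box, avoiding 30 in any single one — so 1422 is tight.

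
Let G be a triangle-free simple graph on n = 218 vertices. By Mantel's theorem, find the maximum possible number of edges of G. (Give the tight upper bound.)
ex(218, K_3) = ⌊218^2/4⌋ = 11881

Mantel (1907): a triangle-free graph on n vertices has at most ⌊n^2/4⌋ edges, with equality for the complete bipartite graph K_{⌊n/2⌋, ⌈n/2⌉}. For n = 218: ⌊218^2/4⌋ = ⌊47524/4⌋ = 11881. The extremal graph is K_{109, 109}, which has 109·109 = 11881 edges.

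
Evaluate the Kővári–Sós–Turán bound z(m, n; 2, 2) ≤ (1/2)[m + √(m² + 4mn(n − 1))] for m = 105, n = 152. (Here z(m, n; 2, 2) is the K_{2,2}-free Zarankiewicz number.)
z(105, 152; 2, 2) ≤ (1/2)[105 + √(105² + 4·105·152·151)] = (1/2)[105 + √9650865] = 1605.7921

Kővári–Sós–Turán: let r_1, ..., r_105 be the row sums and z = Σ r_i the total number of 1s. Each pair of columns can share at most one row with both entries 1 (else a 2×2 all-ones block appears), so Σ_i C(r_i, 2) ≤ C(152, 2) = 11476. By convexity Σ_i C(r_i, 2) ≥ 105·C(z/105, 2) = z(z − 105)/(2·105), giving z² − 105z − 105·152·151 ≤ 0 and hence z ≤ (1/2)[105 + √(11025 + 4·2409960)] = (1/2)[105 + √9650865] ≈ (1/2)(105 + 3106.5841) = 1605.7921.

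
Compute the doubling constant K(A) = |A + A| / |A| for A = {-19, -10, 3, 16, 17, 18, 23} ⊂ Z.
K = |A + A| / |A| = 26/7

Enumerate A + A = {a + b : a, b ∈ A}. With |A| = 7, there are |A|^2 = 49 ordered sum pairs; collecting distinct values, A + A = {-38, -29, -20, -16, -7, -3, -2, -1, 4, 6, 7, 8, 13, 19, 20, 21, 26, 32, 33, 34, 35, 36, 39, 40, 41, 46}, so |A + A| = 26. Thus K = 26/7. For comparison, the minimum possible |A + A| over all 7-element sets is 2·7 − 1 = 13 (so min K = 13/7), attained only by arithmetic progressions.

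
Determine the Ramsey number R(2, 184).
R(2, 184) = 184

R(2, k) = k for all k ≥ 2: in a 2-colouring of K_k, either some edge is red (a red K_2) or all edges are blue (a blue K_k). And K_{183} coloured all-blue has no blue K_184, so R(2, 184) > 183. Hence R(2, 184) = 184.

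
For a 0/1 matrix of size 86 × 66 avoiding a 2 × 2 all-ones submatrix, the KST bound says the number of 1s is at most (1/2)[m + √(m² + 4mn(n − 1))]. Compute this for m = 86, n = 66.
z(86, 66; 2, 2) ≤ (1/2)[86 + √(86² + 4·86·66·65)] = (1/2)[86 + √1483156] = 651.9245

Kővári–Sós–Turán: let r_1, ..., r_86 be the row sums and z = Σ r_i the total number of 1s. Each pair of columns can share at most one row with both entries 1 (else a 2×2 all-ones block appears), so Σ_i C(r_i, 2) ≤ C(66, 2) = 2145. By convexity Σ_i C(r_i, 2) ≥ 86·C(z/86, 2) = z(z − 86)/(2·86), giving z² − 86z − 86·66·65 ≤ 0 and hence z ≤ (1/2)[86 + √(7396 + 4·368940)] = (1/2)[86 + √1483156] ≈ (1/2)(86 + 1217.8489) = 651.9245.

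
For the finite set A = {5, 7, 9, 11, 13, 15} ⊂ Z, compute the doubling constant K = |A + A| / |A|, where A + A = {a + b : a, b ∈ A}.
K = |A + A| / |A| = 11/6

Enumerate A + A = {a + b : a, b ∈ A}. With |A| = 6, there are |A|^2 = 36 ordered sum pairs; collecting distinct values, A + A = {10, 12, 14, 16, 18, 20, 22, 24, 26, 28, 30}, so |A + A| = 11. Thus K = 11/6. Here |A + A| = 2|A| − 1 = 11, the minimum possible — so K = 11/6 is minimal, which holds iff A is an arithmetic progression.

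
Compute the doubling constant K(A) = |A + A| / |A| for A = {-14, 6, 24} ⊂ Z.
K = |A + A| / |A| = 6/3 = 2

Enumerate A + A = {a + b : a, b ∈ A}. With |A| = 3, there are |A|^2 = 9 ordered sum pairs; collecting distinct values, A + A = {-28, -8, 10, 12, 30, 48}, so |A + A| = 6. Thus K = 6/3 = 2. For comparison, the minimum possible |A + A| over all 3-element sets is 2·3 − 1 = 5 (so min K = 5/3), attained only by arithmetic progressions.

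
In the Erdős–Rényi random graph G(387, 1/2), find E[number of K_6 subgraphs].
E[# K_6] = C(387, 6) · (1/2)^C(6, 2) = 4487659153824 / 2^15 = 140239348557/1024 ≈ 136952488.825195

For each 6-subset S of vertices (there are C(387, 6) = 4487659153824 such S), let X_S = 1 if S induces a K_6 (all C(6, 2) = 15 edges present). Then P(X_S = 1) = (1/2)^15 = 1/32768. By linearity of expectation, E[# K_6] = C(387, 6) · (1/2)^15 = 4487659153824 / 32768 = 140239348557/1024 ≈ 136952488.825195.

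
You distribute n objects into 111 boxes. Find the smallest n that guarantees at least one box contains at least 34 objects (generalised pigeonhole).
n = (34 − 1)·111 + 1 = 3664

By the generalised pigeonhole principle, to guarantee some box contains ≥ r objects we need more than (r − 1) · k objects total. Threshold: n = (r − 1) · k + 1. With r = 34 and k = 111: n = 33 · 111 + 1 = 3663 + 1 = 3664. For n = 3663 = 33 · 111, we can put exactly 33 objects in every box, avoiding 34 in any single one — so 3664 is tight.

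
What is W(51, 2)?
W(51, 2) = 51 + 1 = 52

A 2-term AP is any pair of integers, so a monochromatic 2-AP exists iff some colour is used at least twice. With 51 colours, the colouring i ↦ i on {1, ..., 51} uses each colour once, avoiding any monochromatic pair, so W(51, 2) > 51. For {1, ..., 52}, pigeonhole forces two integers of the same colour, which form a monochromatic 2-AP. Hence W(51, 2) = 52.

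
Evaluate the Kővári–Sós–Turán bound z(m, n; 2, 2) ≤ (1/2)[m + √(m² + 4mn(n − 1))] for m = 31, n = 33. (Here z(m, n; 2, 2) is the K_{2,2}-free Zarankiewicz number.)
z(31, 33; 2, 2) ≤ (1/2)[31 + √(31² + 4·31·33·32)] = (1/2)[31 + √131905] = 197.0936

Kővári–Sós–Turán: let r_1, ..., r_31 be the row sums and z = Σ r_i the total number of 1s. Each pair of columns can share at most one row with both entries 1 (else a 2×2 all-ones block appears), so Σ_i C(r_i, 2) ≤ C(33, 2) = 528. By convexity Σ_i C(r_i, 2) ≥ 31·C(z/31, 2) = z(z − 31)/(2·31), giving z² − 31z − 31·33·32 ≤ 0 and hence z ≤ (1/2)[31 + √(961 + 4·32736)] = (1/2)[31 + √131905] ≈ (1/2)(31 + 363.1873) = 197.0936.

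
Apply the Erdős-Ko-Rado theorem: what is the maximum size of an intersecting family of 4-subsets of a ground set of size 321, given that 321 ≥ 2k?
max |F| = C(320, 3) = 5410240

Erdős-Ko-Rado (1961): when n ≥ 2k, max |F| = C(n−1, k−1). The bound is attained by the star {A : i ∈ A} for any fixed i ∈ [n]. Here C(321−1, 4−1) = C(320, 3) = 5410240.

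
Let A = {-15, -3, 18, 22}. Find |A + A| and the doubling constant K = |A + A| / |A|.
K = |A + A| / |A| = 10/4 = 5/2

Enumerate A + A = {a + b : a, b ∈ A}. With |A| = 4, there are |A|^2 = 16 ordered sum pairs; collecting distinct values, A + A = {-30, -18, -6, 3, 7, 15, 19, 36, 40, 44}, so |A + A| = 10. Thus K = 10/4 = 5/2. For comparison, the minimum possible |A + A| over all 4-element sets is 2·4 − 1 = 7 (so min K = 7/4), attained only by arithmetic progressions.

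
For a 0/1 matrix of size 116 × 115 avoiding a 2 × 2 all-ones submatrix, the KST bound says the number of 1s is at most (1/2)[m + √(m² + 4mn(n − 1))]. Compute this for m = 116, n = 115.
z(116, 115; 2, 2) ≤ (1/2)[116 + √(116² + 4·116·115·114)] = (1/2)[116 + √6096496] = 1292.5542

Kővári–Sós–Turán: let r_1, ..., r_116 be the row sums and z = Σ r_i the total number of 1s. Each pair of columns can share at most one row with both entries 1 (else a 2×2 all-ones block appears), so Σ_i C(r_i, 2) ≤ C(115, 2) = 6555. By convexity Σ_i C(r_i, 2) ≥ 116·C(z/116, 2) = z(z − 116)/(2·116), giving z² − 116z − 116·115·114 ≤ 0 and hence z ≤ (1/2)[116 + √(13456 + 4·1520760)] = (1/2)[116 + √6096496] ≈ (1/2)(116 + 2469.1083) = 1292.5542.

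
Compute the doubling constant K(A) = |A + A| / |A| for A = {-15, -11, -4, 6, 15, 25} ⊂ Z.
K = |A + A| / |A| = 20/6 = 10/3

Enumerate A + A = {a + b : a, b ∈ A}. With |A| = 6, there are |A|^2 = 36 ordered sum pairs; collecting distinct values, A + A = {-30, -26, -22, -19, -15, -9, -8, -5, 0, 2, 4, 10, 11, 12, 14, 21, 30, 31, 40, 50}, so |A + A| = 20. Thus K = 20/6 = 10/3. For comparison, the minimum possible |A + A| over all 6-element sets is 2·6 − 1 = 11 (so min K = 11/6), attained only by arithmetic progressions.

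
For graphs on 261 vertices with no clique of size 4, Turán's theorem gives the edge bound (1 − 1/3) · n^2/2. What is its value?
Turán density bound = (2/3) · 261^2/2 = 22707

Turán's theorem: ex(n, K_{r+1}) is achieved by the complete r-partite Turán graph T(n, r) with parts as balanced as possible, and is at most (1 − 1/r) · n^2/2. For r = 3, n = 261: the density bound is (2/3) · 68121/2 = 22707. Since 3 ∣ 261, the Turán graph T(261, 3) has parts of equal size 87, and its edge count e(T(261, 3)) = 22707 attains the density bound exactly.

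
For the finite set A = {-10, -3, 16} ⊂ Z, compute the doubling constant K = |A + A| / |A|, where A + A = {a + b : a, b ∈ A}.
K = |A + A| / |A| = 6/3 = 2

Enumerate A + A = {a + b : a, b ∈ A}. With |A| = 3, there are |A|^2 = 9 ordered sum pairs; collecting distinct values, A + A = {-20, -13, -6, 6, 13, 32}, so |A + A| = 6. Thus K = 6/3 = 2. For comparison, the minimum possible |A + A| over all 3-element sets is 2·3 − 1 = 5 (so min K = 5/3), attained only by arithmetic progressions.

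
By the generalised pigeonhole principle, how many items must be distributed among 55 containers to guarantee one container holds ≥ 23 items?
n = (23 − 1)·55 + 1 = 1211

By the generalised pigeonhole principle, to guarantee some box contains ≥ r objects we need more than (r − 1) · k objects total. Threshold: n = (r − 1) · k + 1. With r = 23 and k = 55: n = 22 · 55 + 1 = 1210 + 1 = 1211. For n = 1210 = 22 · 55, we can put exactly 22 objects in every box, avoiding 23 in any single one — so 1211 is tight.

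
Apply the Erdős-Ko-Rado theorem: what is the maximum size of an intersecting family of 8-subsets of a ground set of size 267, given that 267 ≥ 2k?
max |F| = C(266, 7) = 17265207256440

The Erdős-Ko-Rado theorem states: for n ≥ 2k, an intersecting family of k-subsets of an n-element set has size at most C(n − 1, k − 1), with equality for 'star' families {A ⊆ [n] : |A| = k, i ∈ A} (fix an element i). For n = 267, k = 8: C(266, 7) = 17265207256440.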